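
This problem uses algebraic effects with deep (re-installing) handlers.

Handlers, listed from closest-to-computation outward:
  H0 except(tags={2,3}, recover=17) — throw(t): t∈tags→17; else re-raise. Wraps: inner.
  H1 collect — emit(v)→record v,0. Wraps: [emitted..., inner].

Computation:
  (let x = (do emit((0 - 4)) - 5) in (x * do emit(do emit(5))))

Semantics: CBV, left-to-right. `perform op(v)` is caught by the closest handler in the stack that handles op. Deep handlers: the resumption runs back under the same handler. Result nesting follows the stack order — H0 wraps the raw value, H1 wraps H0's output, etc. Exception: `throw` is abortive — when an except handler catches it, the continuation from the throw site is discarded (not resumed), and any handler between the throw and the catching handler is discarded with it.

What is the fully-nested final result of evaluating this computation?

Answer: [-4, 5, 0, 0]

Step-by-step:
emit(-4) @ H1 ⇒ out+=-4
emit(5) @ H1 ⇒ out+=5
emit(0) @ H1 ⇒ out+=0
H0 returns 0
H1 returns [-4, 5, 0, 0]
= [-4, 5, 0, 0]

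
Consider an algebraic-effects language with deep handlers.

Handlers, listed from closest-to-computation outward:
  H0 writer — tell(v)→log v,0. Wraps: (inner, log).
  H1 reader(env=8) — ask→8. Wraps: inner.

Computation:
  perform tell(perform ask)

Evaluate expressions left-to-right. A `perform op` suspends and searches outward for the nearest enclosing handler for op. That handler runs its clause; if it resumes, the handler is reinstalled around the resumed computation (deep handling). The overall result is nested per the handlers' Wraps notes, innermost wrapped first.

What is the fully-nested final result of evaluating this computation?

Step-by-step:
ask @ H1 ⇒ 8
tell(8) @ H0 ⇒ log+=8
H0 returns (0, (8))
H1 returns (0, (8))
= (0, (8))

Answer: (0, (8))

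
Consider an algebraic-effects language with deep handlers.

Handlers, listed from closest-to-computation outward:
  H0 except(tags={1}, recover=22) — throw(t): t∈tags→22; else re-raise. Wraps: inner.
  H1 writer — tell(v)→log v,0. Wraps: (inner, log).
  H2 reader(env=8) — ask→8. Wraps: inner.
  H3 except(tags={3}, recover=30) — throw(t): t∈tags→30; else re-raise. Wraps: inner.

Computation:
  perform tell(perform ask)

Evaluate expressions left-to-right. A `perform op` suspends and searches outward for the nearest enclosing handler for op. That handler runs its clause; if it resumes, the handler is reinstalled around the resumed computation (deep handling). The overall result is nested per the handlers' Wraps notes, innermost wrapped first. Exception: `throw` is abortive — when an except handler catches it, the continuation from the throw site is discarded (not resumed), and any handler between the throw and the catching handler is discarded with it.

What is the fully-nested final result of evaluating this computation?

Answer: (0, (8))

Step-by-step:
ask @ H2 ⇒ 8
tell(8) @ H1 ⇒ log+=8
H0 returns 0
H1 returns (0, (8))
H2 returns (0, (8))
H3 returns (0, (8))
= (0, (8))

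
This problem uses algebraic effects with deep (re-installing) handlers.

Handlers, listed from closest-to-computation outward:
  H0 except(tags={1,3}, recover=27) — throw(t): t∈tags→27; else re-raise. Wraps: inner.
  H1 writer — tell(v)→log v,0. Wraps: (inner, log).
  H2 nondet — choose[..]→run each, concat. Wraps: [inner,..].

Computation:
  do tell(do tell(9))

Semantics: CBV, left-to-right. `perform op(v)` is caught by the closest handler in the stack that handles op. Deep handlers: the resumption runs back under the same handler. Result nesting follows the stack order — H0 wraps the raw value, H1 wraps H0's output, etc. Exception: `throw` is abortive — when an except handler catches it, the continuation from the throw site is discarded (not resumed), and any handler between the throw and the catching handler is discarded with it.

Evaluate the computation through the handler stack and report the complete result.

Answer: [(0, (9, 0))]

Step-by-step:
tell(9) @ H1 ⇒ log+=9
tell(0) @ H1 ⇒ log+=0
H0 returns 0
H1 returns (0, (9, 0))
H2 returns [(0, (9, 0))]
= [(0, (9, 0))]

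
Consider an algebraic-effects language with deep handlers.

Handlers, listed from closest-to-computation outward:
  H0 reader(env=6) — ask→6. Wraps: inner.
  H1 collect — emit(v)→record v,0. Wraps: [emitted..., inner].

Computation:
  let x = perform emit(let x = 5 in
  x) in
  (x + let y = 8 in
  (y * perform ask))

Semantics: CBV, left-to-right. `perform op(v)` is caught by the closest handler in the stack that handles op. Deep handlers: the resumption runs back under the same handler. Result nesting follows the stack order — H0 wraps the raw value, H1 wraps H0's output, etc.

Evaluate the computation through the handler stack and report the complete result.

Step-by-step:
emit(5) @ H1 ⇒ out+=5
ask @ H0 ⇒ 6
H0 returns 48
H1 returns [5, 48]
= [5, 48]

Answer: [5, 48]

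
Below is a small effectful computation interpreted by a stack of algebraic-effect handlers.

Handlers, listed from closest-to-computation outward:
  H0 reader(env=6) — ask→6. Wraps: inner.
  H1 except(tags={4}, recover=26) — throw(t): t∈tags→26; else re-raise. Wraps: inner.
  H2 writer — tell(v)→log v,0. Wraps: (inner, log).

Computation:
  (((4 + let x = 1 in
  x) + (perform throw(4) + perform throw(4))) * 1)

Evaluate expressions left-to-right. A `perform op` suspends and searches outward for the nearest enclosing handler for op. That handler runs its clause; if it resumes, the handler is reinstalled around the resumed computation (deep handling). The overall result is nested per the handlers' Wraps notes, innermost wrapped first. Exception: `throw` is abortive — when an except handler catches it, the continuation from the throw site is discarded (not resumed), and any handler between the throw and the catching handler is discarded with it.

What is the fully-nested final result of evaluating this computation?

Evaluation trace:
throw(4) @ H1 caught ⇒ 26
H2 returns (26, ())
= (26, ())

Answer: (26, ())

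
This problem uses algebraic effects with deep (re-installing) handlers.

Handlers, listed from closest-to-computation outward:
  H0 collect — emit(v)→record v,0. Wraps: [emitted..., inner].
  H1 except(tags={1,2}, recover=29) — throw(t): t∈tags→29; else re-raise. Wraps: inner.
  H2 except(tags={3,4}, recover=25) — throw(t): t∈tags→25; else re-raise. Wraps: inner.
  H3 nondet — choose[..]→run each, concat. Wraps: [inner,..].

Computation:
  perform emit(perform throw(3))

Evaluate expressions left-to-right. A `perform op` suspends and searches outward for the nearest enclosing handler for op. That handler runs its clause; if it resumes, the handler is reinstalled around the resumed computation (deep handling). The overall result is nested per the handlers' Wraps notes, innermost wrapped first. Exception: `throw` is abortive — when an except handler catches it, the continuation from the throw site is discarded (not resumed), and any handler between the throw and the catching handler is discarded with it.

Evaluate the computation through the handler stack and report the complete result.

Step-by-step:
throw(3) @ H1 re-raised
throw(3) @ H2 caught ⇒ 25
H3 returns [25]
= [25]

Answer: [25]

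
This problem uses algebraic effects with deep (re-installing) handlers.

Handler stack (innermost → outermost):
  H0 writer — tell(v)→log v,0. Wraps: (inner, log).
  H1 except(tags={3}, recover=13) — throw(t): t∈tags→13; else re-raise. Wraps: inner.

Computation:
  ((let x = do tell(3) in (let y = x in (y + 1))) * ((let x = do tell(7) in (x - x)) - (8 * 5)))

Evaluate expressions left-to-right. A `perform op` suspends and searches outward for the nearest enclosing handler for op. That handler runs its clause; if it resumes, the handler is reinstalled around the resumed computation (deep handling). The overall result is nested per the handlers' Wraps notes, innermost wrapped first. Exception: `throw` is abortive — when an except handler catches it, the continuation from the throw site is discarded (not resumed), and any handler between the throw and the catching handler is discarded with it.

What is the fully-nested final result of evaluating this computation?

Working:
tell(3) @ H0 ⇒ log+=3
tell(7) @ H0 ⇒ log+=7
H0 returns (-40, (3, 7))
H1 returns (-40, (3, 7))
= (-40, (3, 7))

Answer: (-40, (3, 7))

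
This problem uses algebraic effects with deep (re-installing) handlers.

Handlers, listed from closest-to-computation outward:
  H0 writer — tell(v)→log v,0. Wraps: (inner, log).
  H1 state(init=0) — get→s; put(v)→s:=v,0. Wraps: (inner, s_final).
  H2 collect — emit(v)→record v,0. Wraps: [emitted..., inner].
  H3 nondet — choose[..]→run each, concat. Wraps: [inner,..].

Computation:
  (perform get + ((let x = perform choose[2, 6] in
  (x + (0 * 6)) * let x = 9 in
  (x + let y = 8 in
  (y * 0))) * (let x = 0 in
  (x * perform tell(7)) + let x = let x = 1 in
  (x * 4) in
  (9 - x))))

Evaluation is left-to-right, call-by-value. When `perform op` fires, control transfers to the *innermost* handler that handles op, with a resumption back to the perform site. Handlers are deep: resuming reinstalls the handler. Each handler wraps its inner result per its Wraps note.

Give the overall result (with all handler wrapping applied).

Answer: [[((90, (7)), 0)], [((270, (7)), 0)]]

Evaluation trace:
get @ H1 ⇒ 0
choose[2, 6] @ H3
  branch[0] choose=2:
    tell(7) @ H0 ⇒ log+=7
    H0 returns (90, (7))
    H1 returns ((90, (7)), 0)
    H2 returns [((90, (7)), 0)]
    H3 returns [[((90, (7)), 0)]]
  branch[1] choose=6:
    tell(7) @ H0 ⇒ log+=7
    H0 returns (270, (7))
    H1 returns ((270, (7)), 0)
    H2 returns [((270, (7)), 0)]
    H3 returns [[((270, (7)), 0)]]
= [[((90, (7)), 0)], [((270, (7)), 0)]]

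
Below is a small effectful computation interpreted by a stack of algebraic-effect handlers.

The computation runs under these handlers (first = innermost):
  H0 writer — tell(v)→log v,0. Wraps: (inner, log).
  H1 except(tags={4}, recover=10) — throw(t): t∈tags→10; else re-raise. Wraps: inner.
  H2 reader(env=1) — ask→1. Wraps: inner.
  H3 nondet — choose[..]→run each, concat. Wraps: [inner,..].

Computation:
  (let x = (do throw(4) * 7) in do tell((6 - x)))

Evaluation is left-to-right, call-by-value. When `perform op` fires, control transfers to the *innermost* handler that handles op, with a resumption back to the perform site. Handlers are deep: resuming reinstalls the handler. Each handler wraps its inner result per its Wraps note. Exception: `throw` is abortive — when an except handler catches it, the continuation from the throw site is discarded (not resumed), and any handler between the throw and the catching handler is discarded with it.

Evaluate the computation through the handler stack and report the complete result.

Answer: [10]

Working:
throw(4) @ H1 caught ⇒ 10
H2 returns 10
H3 returns [10]
= [10]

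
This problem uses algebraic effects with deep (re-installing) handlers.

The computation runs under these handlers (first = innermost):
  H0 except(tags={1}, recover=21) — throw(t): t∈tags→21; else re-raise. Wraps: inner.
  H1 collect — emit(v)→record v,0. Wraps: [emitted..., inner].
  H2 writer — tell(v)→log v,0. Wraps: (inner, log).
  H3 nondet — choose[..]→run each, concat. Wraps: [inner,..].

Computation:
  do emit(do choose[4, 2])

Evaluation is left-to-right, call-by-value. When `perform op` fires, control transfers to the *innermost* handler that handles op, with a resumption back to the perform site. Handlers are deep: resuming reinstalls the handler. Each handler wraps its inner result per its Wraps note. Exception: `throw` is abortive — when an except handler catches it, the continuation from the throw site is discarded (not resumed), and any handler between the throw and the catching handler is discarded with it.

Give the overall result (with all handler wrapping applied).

Answer: [([4, 0], ()), ([2, 0], ())]

Step-by-step:
choose[4, 2] @ H3
  branch[0] choose=4:
    emit(4) @ H1 ⇒ out+=4
    H0 returns 0
    H1 returns [4, 0]
    H2 returns ([4, 0], ())
    H3 returns [([4, 0], ())]
  branch[1] choose=2:
    emit(2) @ H1 ⇒ out+=2
    H0 returns 0
    H1 returns [2, 0]
    H2 returns ([2, 0], ())
    H3 returns [([2, 0], ())]
= [([4, 0], ()), ([2, 0], ())]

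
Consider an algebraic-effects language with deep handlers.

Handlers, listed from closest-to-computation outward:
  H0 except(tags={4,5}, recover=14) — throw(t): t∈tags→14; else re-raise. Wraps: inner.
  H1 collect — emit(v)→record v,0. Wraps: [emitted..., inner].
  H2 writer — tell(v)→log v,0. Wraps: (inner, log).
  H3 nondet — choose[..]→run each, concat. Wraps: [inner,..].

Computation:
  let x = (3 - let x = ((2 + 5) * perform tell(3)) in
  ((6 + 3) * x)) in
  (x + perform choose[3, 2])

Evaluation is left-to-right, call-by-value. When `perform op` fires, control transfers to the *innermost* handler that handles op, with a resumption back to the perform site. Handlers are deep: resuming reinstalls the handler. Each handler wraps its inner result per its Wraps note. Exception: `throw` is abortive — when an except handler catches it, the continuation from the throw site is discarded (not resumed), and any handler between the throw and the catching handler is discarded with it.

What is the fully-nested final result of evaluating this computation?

Answer: [([6], (3)), ([5], (3))]

Step-by-step:
tell(3) @ H2 ⇒ log+=3
choose[3, 2] @ H3
  branch[0] choose=3:
    H0 returns 6
    H1 returns [6]
    H2 returns ([6], (3))
    H3 returns [([6], (3))]
  branch[1] choose=2:
    H0 returns 5
    H1 returns [5]
    H2 returns ([5], (3))
    H3 returns [([5], (3))]
= [([6], (3)), ([5], (3))]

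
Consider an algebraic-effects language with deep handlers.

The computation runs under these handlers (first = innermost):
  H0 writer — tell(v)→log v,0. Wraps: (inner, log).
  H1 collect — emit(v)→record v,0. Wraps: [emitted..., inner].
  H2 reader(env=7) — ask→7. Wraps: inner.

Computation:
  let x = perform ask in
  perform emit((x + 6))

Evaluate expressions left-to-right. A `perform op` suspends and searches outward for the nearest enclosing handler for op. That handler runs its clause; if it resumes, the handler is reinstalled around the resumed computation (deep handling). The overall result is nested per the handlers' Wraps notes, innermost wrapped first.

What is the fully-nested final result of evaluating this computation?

Answer: [13, (0, ())]

Step-by-step:
ask @ H2 ⇒ 7
emit(13) @ H1 ⇒ out+=13
H0 returns (0, ())
H1 returns [13, (0, ())]
H2 returns [13, (0, ())]
= [13, (0, ())]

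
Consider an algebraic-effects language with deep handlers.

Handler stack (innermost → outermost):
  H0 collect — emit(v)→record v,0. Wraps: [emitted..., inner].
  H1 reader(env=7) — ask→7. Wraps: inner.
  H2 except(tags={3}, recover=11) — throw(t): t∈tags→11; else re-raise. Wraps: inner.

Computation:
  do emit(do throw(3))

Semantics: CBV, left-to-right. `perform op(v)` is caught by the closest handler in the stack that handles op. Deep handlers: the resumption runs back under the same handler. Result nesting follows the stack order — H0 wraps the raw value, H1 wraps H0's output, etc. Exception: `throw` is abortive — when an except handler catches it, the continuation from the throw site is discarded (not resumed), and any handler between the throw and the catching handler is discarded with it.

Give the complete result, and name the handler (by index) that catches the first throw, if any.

Working:
throw(3) @ H2 caught ⇒ 11
= 11

Answer: 11 ; first throw caught by: H2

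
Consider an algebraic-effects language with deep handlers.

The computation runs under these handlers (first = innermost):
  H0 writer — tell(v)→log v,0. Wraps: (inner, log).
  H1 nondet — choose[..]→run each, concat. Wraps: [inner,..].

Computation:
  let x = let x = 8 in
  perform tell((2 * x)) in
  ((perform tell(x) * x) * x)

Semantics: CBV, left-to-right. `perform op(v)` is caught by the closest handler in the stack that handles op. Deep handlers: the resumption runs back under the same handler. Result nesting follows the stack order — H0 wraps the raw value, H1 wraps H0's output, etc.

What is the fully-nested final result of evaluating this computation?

Evaluation trace:
tell(16) @ H0 ⇒ log+=16
tell(0) @ H0 ⇒ log+=0
H0 returns (0, (16, 0))
H1 returns [(0, (16, 0))]
= [(0, (16, 0))]

Answer: [(0, (16, 0))]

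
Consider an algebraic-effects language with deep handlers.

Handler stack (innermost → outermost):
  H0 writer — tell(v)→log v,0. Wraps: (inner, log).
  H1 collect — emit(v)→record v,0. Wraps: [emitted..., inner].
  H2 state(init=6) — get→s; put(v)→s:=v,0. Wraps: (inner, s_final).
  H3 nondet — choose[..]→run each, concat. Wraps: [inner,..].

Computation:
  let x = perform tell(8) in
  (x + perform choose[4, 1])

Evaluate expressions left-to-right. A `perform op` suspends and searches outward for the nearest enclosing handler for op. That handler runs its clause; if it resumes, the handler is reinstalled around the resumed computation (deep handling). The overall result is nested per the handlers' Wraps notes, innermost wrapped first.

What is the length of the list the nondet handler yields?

Answer: 2

Step-by-step:
tell(8) @ H0 ⇒ log+=8
choose[4, 1] @ H3
  branch[0] choose=4:
    H0 returns (4, (8))
    H1 returns [(4, (8))]
    H2 returns ([(4, (8))], 6)
    H3 returns [([(4, (8))], 6)]
  branch[1] choose=1:
    H0 returns (1, (8))
    H1 returns [(1, (8))]
    H2 returns ([(1, (8))], 6)
    H3 returns [([(1, (8))], 6)]
= [([(4, (8))], 6), ([(1, (8))], 6)]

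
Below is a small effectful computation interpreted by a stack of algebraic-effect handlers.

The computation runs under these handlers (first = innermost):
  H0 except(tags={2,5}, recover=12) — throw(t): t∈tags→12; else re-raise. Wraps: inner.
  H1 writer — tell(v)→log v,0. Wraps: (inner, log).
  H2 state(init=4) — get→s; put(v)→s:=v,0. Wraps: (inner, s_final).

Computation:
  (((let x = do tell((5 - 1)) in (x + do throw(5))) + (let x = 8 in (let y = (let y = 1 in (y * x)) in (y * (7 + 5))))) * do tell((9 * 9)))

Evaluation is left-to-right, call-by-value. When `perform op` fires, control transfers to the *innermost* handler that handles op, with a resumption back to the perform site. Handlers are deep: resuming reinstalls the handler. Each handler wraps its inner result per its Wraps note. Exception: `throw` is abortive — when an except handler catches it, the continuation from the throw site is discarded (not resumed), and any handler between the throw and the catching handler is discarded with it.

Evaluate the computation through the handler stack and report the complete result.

Answer: ((12, (4)), 4)

Working:
tell(4) @ H1 ⇒ log+=4
throw(5) @ H0 caught ⇒ 12
H1 returns (12, (4))
H2 returns ((12, (4)), 4)
= ((12, (4)), 4)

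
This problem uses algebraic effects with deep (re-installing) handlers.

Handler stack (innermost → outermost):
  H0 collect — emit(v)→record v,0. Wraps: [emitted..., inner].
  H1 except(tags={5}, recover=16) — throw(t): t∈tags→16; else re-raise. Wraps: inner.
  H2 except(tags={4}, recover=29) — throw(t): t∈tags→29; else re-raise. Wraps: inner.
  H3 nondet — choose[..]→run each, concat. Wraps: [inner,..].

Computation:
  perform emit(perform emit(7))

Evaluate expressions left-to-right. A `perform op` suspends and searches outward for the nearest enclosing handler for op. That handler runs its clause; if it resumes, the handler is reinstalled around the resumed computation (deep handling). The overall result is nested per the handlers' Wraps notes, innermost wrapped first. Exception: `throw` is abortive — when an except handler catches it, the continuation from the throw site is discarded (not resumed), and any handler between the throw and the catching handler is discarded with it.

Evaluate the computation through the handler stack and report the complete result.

Answer: [[7, 0, 0]]

Step-by-step:
emit(7) @ H0 ⇒ out+=7
emit(0) @ H0 ⇒ out+=0
H0 returns [7, 0, 0]
H1 returns [7, 0, 0]
H2 returns [7, 0, 0]
H3 returns [[7, 0, 0]]
= [[7, 0, 0]]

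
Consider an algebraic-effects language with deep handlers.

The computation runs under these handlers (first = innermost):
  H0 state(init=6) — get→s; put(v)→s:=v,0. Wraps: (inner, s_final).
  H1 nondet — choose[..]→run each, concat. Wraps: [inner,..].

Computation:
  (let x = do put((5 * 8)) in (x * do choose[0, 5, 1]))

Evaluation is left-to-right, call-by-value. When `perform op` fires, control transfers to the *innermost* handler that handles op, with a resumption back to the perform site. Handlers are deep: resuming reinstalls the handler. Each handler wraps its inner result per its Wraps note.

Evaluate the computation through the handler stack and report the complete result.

Step-by-step:
put(40) @ H0 ⇒ s:=40
choose[0, 5, 1] @ H1
  branch[0] choose=0:
    H0 returns (0, 40)
    H1 returns [(0, 40)]
  branch[1] choose=5:
    H0 returns (0, 40)
    H1 returns [(0, 40)]
  branch[2] choose=1:
    H0 returns (0, 40)
    H1 returns [(0, 40)]
= [(0, 40), (0, 40), (0, 40)]

Answer: [(0, 40), (0, 40), (0, 40)]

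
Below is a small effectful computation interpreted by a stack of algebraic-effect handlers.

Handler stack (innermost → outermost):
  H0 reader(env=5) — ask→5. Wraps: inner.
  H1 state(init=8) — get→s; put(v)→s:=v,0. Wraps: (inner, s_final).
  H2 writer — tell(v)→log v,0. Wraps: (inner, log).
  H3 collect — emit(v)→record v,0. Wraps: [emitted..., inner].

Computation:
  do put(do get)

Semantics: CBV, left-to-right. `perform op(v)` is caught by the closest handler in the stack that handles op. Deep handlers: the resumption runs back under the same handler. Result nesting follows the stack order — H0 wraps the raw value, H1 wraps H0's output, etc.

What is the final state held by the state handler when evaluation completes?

Answer: 8

Step-by-step:
get @ H1 ⇒ 8
put(8) @ H1 ⇒ s:=8
H0 returns 0
H1 returns (0, 8)
H2 returns ((0, 8), ())
H3 returns [((0, 8), ())]
= [((0, 8), ())]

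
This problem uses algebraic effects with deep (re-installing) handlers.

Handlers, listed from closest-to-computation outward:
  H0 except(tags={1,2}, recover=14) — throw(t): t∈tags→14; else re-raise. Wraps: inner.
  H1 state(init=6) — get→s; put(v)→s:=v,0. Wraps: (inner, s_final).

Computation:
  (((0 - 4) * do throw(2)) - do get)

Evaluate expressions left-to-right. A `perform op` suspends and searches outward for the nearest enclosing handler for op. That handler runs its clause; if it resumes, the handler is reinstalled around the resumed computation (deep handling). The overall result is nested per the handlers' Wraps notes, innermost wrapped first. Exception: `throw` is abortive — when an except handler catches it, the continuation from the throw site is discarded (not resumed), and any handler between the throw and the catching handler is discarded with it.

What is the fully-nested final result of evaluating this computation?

Evaluation trace:
throw(2) @ H0 caught ⇒ 14
H1 returns (14, 6)
= (14, 6)

Answer: (14, 6)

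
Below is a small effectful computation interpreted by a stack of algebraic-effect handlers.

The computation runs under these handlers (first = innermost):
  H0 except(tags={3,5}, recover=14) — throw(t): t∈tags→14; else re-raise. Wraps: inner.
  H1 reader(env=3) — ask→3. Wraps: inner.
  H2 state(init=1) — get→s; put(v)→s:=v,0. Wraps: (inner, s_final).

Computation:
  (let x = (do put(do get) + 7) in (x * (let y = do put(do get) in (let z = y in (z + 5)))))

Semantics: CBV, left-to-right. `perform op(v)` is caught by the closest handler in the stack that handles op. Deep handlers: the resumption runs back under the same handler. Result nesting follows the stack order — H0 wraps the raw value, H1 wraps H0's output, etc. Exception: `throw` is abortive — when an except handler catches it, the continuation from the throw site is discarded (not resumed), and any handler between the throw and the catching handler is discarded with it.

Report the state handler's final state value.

Answer: 1

Working:
get @ H2 ⇒ 1
put(1) @ H2 ⇒ s:=1
get @ H2 ⇒ 1
put(1) @ H2 ⇒ s:=1
H0 returns 35
H1 returns 35
H2 returns (35, 1)
= (35, 1)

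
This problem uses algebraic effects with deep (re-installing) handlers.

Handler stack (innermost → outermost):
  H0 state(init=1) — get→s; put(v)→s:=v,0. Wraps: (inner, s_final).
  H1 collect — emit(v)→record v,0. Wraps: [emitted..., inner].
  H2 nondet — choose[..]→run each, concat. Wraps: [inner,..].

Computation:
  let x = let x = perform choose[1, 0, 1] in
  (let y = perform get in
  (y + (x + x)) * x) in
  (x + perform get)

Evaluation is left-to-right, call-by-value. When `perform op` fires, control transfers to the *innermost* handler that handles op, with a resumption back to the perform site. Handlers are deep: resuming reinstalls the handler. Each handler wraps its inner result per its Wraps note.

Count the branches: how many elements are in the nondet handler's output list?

Working:
choose[1, 0, 1] @ H2
  branch[0] choose=1:
    get @ H0 ⇒ 1
    get @ H0 ⇒ 1
    H0 returns (4, 1)
    H1 returns [(4, 1)]
    H2 returns [[(4, 1)]]
  branch[1] choose=0:
    get @ H0 ⇒ 1
    get @ H0 ⇒ 1
    H0 returns (1, 1)
    H1 returns [(1, 1)]
    H2 returns [[(1, 1)]]
  branch[2] choose=1:
    get @ H0 ⇒ 1
    get @ H0 ⇒ 1
    H0 returns (4, 1)
    H1 returns [(4, 1)]
    H2 returns [[(4, 1)]]
= [[(4, 1)], [(1, 1)], [(4, 1)]]

Answer: 3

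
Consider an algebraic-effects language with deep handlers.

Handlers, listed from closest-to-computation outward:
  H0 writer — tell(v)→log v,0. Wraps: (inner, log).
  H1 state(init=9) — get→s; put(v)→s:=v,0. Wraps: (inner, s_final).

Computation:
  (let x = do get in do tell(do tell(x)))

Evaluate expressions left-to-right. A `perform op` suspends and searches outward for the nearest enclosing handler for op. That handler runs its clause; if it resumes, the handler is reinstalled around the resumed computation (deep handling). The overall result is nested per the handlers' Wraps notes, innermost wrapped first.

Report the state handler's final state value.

Step-by-step:
get @ H1 ⇒ 9
tell(9) @ H0 ⇒ log+=9
tell(0) @ H0 ⇒ log+=0
H0 returns (0, (9, 0))
H1 returns ((0, (9, 0)), 9)
= ((0, (9, 0)), 9)

Answer: 9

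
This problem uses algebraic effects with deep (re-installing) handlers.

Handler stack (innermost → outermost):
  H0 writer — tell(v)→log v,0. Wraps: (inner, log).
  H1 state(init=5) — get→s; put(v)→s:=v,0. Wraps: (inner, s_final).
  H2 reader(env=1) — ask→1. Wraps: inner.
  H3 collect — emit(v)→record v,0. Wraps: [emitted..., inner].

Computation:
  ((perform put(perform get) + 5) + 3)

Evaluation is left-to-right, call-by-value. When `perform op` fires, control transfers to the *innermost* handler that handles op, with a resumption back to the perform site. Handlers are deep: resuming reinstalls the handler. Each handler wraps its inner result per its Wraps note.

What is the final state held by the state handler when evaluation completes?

Step-by-step:
get @ H1 ⇒ 5
put(5) @ H1 ⇒ s:=5
H0 returns (8, ())
H1 returns ((8, ()), 5)
H2 returns ((8, ()), 5)
H3 returns [((8, ()), 5)]
= [((8, ()), 5)]

Answer: 5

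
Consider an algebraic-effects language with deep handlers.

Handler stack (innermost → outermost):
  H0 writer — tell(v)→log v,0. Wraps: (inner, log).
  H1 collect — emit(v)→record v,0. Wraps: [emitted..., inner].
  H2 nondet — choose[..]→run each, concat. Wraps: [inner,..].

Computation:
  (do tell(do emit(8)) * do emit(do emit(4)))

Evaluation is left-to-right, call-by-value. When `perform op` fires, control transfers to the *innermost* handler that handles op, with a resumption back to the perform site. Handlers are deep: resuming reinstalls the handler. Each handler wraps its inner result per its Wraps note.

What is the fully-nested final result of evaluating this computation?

Answer: [[8, 4, 0, (0, (0))]]

Working:
emit(8) @ H1 ⇒ out+=8
tell(0) @ H0 ⇒ log+=0
emit(4) @ H1 ⇒ out+=4
emit(0) @ H1 ⇒ out+=0
H0 returns (0, (0))
H1 returns [8, 4, 0, (0, (0))]
H2 returns [[8, 4, 0, (0, (0))]]
= [[8, 4, 0, (0, (0))]]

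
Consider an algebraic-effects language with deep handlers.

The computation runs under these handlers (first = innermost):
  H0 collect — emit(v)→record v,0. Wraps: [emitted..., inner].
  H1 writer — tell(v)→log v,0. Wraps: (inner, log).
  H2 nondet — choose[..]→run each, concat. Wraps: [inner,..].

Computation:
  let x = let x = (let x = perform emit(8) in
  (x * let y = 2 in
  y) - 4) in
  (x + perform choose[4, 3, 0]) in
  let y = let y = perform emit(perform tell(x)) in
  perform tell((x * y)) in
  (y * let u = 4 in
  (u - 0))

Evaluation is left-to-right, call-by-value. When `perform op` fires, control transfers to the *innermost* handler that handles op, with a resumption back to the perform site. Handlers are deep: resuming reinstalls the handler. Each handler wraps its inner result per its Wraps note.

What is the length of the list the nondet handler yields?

Working:
emit(8) @ H0 ⇒ out+=8
choose[4, 3, 0] @ H2
  branch[0] choose=4:
    tell(0) @ H1 ⇒ log+=0
    emit(0) @ H0 ⇒ out+=0
    tell(0) @ H1 ⇒ log+=0
    H0 returns [8, 0, 0]
    H1 returns ([8, 0, 0], (0, 0))
    H2 returns [([8, 0, 0], (0, 0))]
  branch[1] choose=3:
    tell(-1) @ H1 ⇒ log+=-1
    emit(0) @ H0 ⇒ out+=0
    tell(0) @ H1 ⇒ log+=0
    H0 returns [8, 0, 0]
    H1 returns ([8, 0, 0], (-1, 0))
    H2 returns [([8, 0, 0], (-1, 0))]
  branch[2] choose=0:
    tell(-4) @ H1 ⇒ log+=-4
    emit(0) @ H0 ⇒ out+=0
    tell(0) @ H1 ⇒ log+=0
    H0 returns [8, 0, 0]
    H1 returns ([8, 0, 0], (-4, 0))
    H2 returns [([8, 0, 0], (-4, 0))]
= [([8, 0, 0], (0, 0)), ([8, 0, 0], (-1, 0)), ([8, 0, 0], (-4, 0))]

Answer: 3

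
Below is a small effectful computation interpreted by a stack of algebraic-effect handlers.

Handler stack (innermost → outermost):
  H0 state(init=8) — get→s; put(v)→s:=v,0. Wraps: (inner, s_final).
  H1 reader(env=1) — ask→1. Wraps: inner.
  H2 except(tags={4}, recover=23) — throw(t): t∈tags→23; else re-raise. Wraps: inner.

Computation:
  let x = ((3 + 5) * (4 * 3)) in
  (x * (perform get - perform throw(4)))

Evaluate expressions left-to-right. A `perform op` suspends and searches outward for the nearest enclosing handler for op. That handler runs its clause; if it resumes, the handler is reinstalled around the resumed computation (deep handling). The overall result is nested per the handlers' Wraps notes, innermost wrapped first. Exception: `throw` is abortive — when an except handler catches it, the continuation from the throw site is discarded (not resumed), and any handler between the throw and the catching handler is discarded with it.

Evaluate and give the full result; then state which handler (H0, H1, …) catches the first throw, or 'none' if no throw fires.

Answer: 23 ; first throw caught by: H2

Working:
get @ H0 ⇒ 8
throw(4) @ H2 caught ⇒ 23
= 23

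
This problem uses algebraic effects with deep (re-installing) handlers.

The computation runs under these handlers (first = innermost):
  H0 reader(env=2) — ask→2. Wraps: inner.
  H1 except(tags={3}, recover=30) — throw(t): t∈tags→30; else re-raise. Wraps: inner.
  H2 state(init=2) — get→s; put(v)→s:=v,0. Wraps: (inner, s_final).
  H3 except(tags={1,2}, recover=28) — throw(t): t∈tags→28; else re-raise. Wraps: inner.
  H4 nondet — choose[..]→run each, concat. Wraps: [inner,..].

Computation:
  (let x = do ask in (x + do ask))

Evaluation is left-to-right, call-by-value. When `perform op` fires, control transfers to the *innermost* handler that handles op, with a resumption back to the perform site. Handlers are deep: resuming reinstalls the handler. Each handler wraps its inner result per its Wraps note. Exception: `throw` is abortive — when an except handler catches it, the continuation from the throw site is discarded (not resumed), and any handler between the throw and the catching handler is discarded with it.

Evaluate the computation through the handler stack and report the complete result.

Working:
ask @ H0 ⇒ 2
ask @ H0 ⇒ 2
H0 returns 4
H1 returns 4
H2 returns (4, 2)
H3 returns (4, 2)
H4 returns [(4, 2)]
= [(4, 2)]

Answer: [(4, 2)]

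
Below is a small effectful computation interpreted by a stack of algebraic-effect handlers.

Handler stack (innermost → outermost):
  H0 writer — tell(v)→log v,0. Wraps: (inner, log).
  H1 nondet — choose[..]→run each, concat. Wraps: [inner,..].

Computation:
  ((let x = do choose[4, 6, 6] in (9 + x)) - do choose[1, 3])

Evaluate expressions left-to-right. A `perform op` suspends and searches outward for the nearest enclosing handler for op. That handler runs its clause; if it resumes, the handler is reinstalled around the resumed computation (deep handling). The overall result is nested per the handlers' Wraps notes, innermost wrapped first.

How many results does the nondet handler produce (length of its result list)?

Answer: 6

Step-by-step:
choose[4, 6, 6] @ H1
  branch[0] choose=4:
    choose[1, 3] @ H1
      branch[0] choose=1:
        H0 returns (12, ())
        H1 returns [(12, ())]
      branch[1] choose=3:
        H0 returns (10, ())
        H1 returns [(10, ())]
  branch[1] choose=6:
    choose[1, 3] @ H1
      branch[0] choose=1:
        H0 returns (14, ())
        H1 returns [(14, ())]
      branch[1] choose=3:
        H0 returns (12, ())
        H1 returns [(12, ())]
  branch[2] choose=6:
    choose[1, 3] @ H1
      branch[0] choose=1:
        H0 returns (14, ())
        H1 returns [(14, ())]
      branch[1] choose=3:
        H0 returns (12, ())
        H1 returns [(12, ())]
= [(12, ()), (10, ()), (14, ()), (12, ()), (14, ()), (12, ())]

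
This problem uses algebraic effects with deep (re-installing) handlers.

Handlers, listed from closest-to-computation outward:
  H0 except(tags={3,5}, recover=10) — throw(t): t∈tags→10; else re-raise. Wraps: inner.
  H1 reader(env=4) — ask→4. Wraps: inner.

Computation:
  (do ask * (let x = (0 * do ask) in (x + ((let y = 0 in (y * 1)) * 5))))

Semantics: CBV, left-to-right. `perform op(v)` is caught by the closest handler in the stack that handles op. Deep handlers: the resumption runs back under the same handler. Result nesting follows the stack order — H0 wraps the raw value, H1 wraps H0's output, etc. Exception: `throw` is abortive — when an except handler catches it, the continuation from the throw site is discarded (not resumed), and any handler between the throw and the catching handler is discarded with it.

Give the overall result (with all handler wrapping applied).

Answer: 0

Working:
ask @ H1 ⇒ 4
ask @ H1 ⇒ 4
H0 returns 0
H1 returns 0
= 0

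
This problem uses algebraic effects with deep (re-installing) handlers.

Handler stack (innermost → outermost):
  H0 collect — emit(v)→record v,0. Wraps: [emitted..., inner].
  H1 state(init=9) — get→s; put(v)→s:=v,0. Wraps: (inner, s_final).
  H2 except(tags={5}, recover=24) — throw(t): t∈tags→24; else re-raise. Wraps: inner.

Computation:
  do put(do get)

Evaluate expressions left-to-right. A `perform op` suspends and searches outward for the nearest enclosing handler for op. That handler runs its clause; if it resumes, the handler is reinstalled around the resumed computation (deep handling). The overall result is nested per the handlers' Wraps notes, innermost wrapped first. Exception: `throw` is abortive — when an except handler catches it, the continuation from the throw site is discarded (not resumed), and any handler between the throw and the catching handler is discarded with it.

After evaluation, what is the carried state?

Answer: 9

Working:
get @ H1 ⇒ 9
put(9) @ H1 ⇒ s:=9
H0 returns [0]
H1 returns ([0], 9)
H2 returns ([0], 9)
= ([0], 9)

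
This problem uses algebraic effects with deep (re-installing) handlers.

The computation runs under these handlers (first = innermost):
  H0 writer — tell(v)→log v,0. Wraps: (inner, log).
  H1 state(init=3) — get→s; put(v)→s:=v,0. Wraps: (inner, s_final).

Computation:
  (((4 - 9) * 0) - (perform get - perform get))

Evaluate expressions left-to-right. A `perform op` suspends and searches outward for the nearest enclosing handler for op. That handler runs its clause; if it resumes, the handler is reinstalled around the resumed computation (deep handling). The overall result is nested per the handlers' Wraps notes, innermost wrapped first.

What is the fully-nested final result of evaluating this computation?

Working:
get @ H1 ⇒ 3
get @ H1 ⇒ 3
H0 returns (0, ())
H1 returns ((0, ()), 3)
= ((0, ()), 3)

Answer: ((0, ()), 3)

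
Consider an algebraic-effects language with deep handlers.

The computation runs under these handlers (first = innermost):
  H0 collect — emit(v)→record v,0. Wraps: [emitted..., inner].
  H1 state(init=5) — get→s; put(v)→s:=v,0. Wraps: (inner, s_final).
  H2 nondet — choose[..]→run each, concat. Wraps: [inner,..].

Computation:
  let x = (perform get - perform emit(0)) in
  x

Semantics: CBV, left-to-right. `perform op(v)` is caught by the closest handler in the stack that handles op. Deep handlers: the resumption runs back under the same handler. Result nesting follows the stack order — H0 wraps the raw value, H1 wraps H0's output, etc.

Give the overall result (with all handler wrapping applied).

Evaluation trace:
get @ H1 ⇒ 5
emit(0) @ H0 ⇒ out+=0
H0 returns [0, 5]
H1 returns ([0, 5], 5)
H2 returns [([0, 5], 5)]
= [([0, 5], 5)]

Answer: [([0, 5], 5)]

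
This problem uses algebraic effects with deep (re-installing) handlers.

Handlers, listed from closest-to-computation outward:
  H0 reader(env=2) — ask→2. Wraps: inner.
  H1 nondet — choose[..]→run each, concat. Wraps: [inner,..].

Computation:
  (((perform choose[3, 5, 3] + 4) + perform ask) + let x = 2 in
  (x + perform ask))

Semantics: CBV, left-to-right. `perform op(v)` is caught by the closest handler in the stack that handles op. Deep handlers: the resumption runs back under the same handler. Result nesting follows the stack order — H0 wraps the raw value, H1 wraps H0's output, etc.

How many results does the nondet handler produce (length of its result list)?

Step-by-step:
choose[3, 5, 3] @ H1
  branch[0] choose=3:
    ask @ H0 ⇒ 2
    ask @ H0 ⇒ 2
    H0 returns 13
    H1 returns [13]
  branch[1] choose=5:
    ask @ H0 ⇒ 2
    ask @ H0 ⇒ 2
    H0 returns 15
    H1 returns [15]
  branch[2] choose=3:
    ask @ H0 ⇒ 2
    ask @ H0 ⇒ 2
    H0 returns 13
    H1 returns [13]
= [13, 15, 13]

Answer: 3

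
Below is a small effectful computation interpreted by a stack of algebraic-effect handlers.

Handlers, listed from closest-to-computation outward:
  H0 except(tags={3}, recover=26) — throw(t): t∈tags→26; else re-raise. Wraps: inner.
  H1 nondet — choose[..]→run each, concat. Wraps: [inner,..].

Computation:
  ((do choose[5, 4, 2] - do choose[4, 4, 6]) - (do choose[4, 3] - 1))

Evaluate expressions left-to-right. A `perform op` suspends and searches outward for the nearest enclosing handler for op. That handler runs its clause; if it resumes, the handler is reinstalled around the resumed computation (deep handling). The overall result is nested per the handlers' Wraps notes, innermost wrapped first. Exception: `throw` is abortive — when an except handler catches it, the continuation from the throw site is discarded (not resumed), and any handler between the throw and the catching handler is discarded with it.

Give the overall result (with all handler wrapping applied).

Answer: [-2, -1, -2, -1, -4, -3, -3, -2, -3, -2, -5, -4, -5, -4, -5, -4, -7, -6]

Evaluation trace:
choose[5, 4, 2] @ H1
  branch[0] choose=5:
    choose[4, 4, 6] @ H1
      branch[0] choose=4:
        choose[4, 3] @ H1
          branch[0] choose=4:
            H0 returns -2
            H1 returns [-2]
          branch[1] choose=3:
            H0 returns -1
            H1 returns [-1]
      branch[1] choose=4:
        choose[4, 3] @ H1
          branch[0] choose=4:
            H0 returns -2
            H1 returns [-2]
          branch[1] choose=3:
            H0 returns -1
            H1 returns [-1]
      branch[2] choose=6:
        choose[4, 3] @ H1
          branch[0] choose=4:
            H0 returns -4
            H1 returns [-4]
          branch[1] choose=3:
            H0 returns -3
            H1 returns [-3]
  branch[1] choose=4:
    choose[4, 4, 6] @ H1
      branch[0] choose=4:
        choose[4, 3] @ H1
          branch[0] choose=4:
            H0 returns -3
            H1 returns [-3]
          branch[1] choose=3:
            H0 returns -2
            H1 returns [-2]
      branch[1] choose=4:
        choose[4, 3] @ H1
          branch[0] choose=4:
            H0 returns -3
            H1 returns [-3]
          branch[1] choose=3:
            H0 returns -2
            H1 returns [-2]
      branch[2] choose=6:
        choose[4, 3] @ H1
          branch[0] choose=4:
            H0 returns -5
            H1 returns [-5]
          branch[1] choose=3:
            H0 returns -4
            H1 returns [-4]
  branch[2] choose=2:
    choose[4, 4, 6] @ H1
      branch[0] choose=4:
        choose[4, 3] @ H1
          branch[0] choose=4:
            H0 returns -5
            H1 returns [-5]
          branch[1] choose=3:
            H0 returns -4
            H1 returns [-4]
      branch[1] choose=4:
        choose[4, 3] @ H1
          branch[0] choose=4:
            H0 returns -5
            H1 returns [-5]
          branch[1] choose=3:
            H0 returns -4
            H1 returns [-4]
      branch[2] choose=6:
        choose[4, 3] @ H1
          branch[0] choose=4:
            H0 returns -7
            H1 returns [-7]
          branch[1] choose=3:
            H0 returns -6
            H1 returns [-6]
= [-2, -1, -2, -1, -4, -3, -3, -2, -3, -2, -5, -4, -5, -4, -5, -4, -7, -6]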